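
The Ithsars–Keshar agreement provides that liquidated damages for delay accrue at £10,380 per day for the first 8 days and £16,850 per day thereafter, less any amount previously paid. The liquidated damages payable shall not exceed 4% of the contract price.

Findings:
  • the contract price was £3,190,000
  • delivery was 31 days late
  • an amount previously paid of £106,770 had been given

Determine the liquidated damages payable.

£127,600

First 8 days: 8 × £10,380 = £83,040
Remaining days: (31 − 8) × £16,850 = £387,550
Accrued per-day damages: £83,040 + £387,550 = £470,590
Less amount previously paid: £470,590 − £106,770 = £363,820
Cap: 4% of £3,190,000 = £127,600
Cap at £127,600: £363,820 exceeds the cap → £127,600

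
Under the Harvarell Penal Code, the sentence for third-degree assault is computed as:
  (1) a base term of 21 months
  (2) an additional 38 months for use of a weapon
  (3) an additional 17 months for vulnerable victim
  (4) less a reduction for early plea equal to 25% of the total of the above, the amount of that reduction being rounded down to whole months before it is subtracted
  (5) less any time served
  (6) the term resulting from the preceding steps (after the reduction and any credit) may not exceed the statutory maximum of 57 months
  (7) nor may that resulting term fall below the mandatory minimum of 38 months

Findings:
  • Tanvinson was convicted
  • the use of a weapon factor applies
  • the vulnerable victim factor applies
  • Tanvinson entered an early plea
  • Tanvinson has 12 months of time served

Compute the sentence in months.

45 months

Use of a weapon enhancement: +38 months
Vulnerable victim enhancement: +17 months
Adjusted term: 21 months + 38 months + 17 months = 76 months
Early plea reduction: 25% of 76 months = 19 months (rounded down)
After reduction: 76 − 19 = 57 months
Less time served: 57 months − 12 months = 45 months
Cap at 57 months: 45 months is within the cap, no reduction.
Minimum 38 months: 45 months meets the minimum, no increase.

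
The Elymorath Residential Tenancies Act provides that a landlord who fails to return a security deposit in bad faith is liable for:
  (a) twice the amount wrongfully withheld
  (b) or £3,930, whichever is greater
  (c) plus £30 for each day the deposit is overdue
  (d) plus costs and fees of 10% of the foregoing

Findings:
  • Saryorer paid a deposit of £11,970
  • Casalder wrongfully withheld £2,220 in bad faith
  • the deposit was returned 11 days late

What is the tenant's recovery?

Recovery: £5,247

Doubled: 2 × £2,220 = £4,440
Minimum £3,930: £4,440 meets the minimum, no increase.
Late-return penalty: 11 × £30 = £330
Damages plus late penalty: £4,440 + £330 = £4,770
Costs and fees: 10% of £4,770 = £477
Total recovery: £4,770 + £477 = £5,247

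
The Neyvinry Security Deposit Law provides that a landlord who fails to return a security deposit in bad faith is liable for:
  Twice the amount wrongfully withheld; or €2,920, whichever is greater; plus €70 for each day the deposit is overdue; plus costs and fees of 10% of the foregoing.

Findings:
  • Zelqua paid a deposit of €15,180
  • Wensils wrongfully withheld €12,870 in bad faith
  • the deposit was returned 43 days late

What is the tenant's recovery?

€31,625

Doubled: 2 × €12,870 = €25,740
Minimum €2,920: €25,740 meets the minimum, no increase.
Late-return penalty: 43 × €70 = €3,010
Damages plus late penalty: €25,740 + €3,010 = €28,750
Costs and fees: 10% of €28,750 = €2,875
Total recovery: €28,750 + €2,875 = €31,625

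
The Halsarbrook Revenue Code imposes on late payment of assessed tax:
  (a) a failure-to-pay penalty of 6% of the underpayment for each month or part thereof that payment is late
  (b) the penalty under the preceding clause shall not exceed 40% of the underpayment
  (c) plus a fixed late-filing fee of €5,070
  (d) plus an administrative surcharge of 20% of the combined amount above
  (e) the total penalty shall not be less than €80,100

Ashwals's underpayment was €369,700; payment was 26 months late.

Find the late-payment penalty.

Accrued rate: 6% × 26 = 156%, capped at 40% → 40%
Failure-to-pay penalty: 40% of €369,700 = €147,880
Penalty before surcharge: €147,880 + €5,070 = €152,950
Administrative surcharge: 20% of €152,950 = €30,590
Total penalty: €152,950 + €30,590 = €183,540
Minimum €80,100: €183,540 meets the minimum, no increase.

€183,540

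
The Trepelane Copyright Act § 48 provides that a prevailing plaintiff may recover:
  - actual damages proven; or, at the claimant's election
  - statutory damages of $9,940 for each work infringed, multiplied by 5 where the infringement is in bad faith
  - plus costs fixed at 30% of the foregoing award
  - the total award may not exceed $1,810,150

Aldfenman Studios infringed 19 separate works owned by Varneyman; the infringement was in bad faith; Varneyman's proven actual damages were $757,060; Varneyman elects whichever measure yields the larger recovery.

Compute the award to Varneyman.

Award: $1,227,590

Statutory damages: 19 × $9,940 = $188,860
Multiplied by 5: 5 × $188,860 = $944,300
Greater of actual damages ($757,060) or enhanced statutory damages ($944,300): $944,300
Costs: 30% of $944,300 = $283,290
Award plus costs: $944,300 + $283,290 = $1,227,590
Cap at $1,810,150: $1,227,590 is within the cap, no reduction.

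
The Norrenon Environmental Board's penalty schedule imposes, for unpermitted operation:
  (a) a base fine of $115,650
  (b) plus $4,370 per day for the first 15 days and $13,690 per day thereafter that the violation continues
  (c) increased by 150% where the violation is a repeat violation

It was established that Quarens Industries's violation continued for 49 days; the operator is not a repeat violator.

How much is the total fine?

First 15 days: 15 × $4,370 = $65,550
Remaining days: (49 − 15) × $13,690 = $465,460
Per-day component: $65,550 + $465,460 = $531,010
Base plus per-day: $115,650 + $531,010 = $646,660
The operator is not a repeat violator: no 150% increase.

$646,660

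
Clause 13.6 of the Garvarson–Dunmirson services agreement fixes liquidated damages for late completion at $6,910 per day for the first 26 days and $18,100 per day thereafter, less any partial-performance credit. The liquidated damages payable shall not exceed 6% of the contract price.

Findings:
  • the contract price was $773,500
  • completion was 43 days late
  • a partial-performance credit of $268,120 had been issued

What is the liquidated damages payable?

Liquidated damages: $46,410

First 26 days: 26 × $6,910 = $179,660
Remaining days: (43 − 26) × $18,100 = $307,700
Accrued per-day damages: $179,660 + $307,700 = $487,360
Less partial-performance credit: $487,360 − $268,120 = $219,240
Cap: 6% of $773,500 = $46,410
Cap at $46,410: $219,240 exceeds the cap → $46,410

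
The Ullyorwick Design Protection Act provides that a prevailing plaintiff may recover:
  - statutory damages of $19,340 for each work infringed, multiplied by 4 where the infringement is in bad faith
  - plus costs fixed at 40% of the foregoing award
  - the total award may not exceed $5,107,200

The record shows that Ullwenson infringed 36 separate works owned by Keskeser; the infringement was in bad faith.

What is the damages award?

Award: $3,898,944

Statutory damages: 36 × $19,340 = $696,240
Multiplied by 4: 4 × $696,240 = $2,784,960
Costs: 40% of $2,784,960 = $1,113,984
Award plus costs: $2,784,960 + $1,113,984 = $3,898,944
Cap at $5,107,200: $3,898,944 is within the cap, no reduction.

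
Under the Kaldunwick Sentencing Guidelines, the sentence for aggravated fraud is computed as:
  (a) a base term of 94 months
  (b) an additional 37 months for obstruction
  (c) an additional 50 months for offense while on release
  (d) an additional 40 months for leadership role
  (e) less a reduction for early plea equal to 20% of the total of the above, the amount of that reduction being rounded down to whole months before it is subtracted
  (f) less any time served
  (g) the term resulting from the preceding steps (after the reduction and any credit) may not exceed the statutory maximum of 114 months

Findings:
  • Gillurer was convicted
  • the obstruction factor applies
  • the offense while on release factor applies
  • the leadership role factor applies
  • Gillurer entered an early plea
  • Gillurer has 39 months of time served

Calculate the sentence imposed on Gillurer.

Obstruction enhancement: +37 months
Offense while on release enhancement: +50 months
Leadership role enhancement: +40 months
Adjusted term: 94 months + 37 months + 50 months + 40 months = 221 months
Early plea reduction: 20% of 221 months = 44 months (rounded down)
After reduction: 221 − 44 = 177 months
Less time served: 177 months − 39 months = 138 months
Cap at 114 months: 138 months exceeds the cap → 114 months

Sentence: 114 months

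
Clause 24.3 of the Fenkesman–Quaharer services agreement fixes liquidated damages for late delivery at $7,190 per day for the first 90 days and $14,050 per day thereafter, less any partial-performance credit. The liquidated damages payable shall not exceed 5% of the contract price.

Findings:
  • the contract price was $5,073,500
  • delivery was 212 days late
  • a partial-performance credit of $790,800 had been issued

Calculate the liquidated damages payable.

First 90 days: 90 × $7,190 = $647,100
Remaining days: (212 − 90) × $14,050 = $1,714,100
Accrued per-day damages: $647,100 + $1,714,100 = $2,361,200
Less partial-performance credit: $2,361,200 − $790,800 = $1,570,400
Cap: 5% of $5,073,500 = $253,675
Cap at $253,675: $1,570,400 exceeds the cap → $253,675

$253,675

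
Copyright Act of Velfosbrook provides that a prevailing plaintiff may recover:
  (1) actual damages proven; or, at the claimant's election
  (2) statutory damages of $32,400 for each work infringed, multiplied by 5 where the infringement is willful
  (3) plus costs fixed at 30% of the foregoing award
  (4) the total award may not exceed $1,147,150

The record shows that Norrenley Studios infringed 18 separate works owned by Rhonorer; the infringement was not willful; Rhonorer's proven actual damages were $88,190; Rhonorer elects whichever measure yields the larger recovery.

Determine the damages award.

$758,160

Statutory damages: 18 × $32,400 = $583,200
Infringement not willful: no ×5 enhancement.
Greater of actual damages ($88,190) or statutory damages ($583,200): $583,200
Costs: 30% of $583,200 = $174,960
Award plus costs: $583,200 + $174,960 = $758,160
Cap at $1,147,150: $758,160 is within the cap, no reduction.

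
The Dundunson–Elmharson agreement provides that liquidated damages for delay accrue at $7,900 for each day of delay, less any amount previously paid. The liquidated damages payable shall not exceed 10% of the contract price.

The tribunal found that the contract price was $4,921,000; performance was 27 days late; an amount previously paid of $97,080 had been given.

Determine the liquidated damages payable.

Per-day damages: 27 × $7,900 = $213,300
Less amount previously paid: $213,300 − $97,080 = $116,220
Cap: 10% of $4,921,000 = $492,100
Cap at $492,100: $116,220 is within the cap, no reduction.

$116,220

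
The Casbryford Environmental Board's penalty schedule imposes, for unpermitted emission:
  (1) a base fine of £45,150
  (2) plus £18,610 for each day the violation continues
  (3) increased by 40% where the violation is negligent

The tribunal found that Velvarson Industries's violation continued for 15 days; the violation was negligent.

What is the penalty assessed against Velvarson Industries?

Per-day component: 15 × £18,610 = £279,150
Base plus per-day: £45,150 + £279,150 = £324,300
Enhancement: 40% of £324,300 = £129,720
Enhanced fine: £324,300 + £129,720 = £454,020

£454,020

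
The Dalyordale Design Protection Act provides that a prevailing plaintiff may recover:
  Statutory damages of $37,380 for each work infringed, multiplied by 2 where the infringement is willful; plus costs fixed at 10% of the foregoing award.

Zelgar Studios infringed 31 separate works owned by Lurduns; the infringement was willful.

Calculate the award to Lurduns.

Award: $2,549,316

Statutory damages: 31 × $37,380 = $1,158,780
Doubled: 2 × $1,158,780 = $2,317,560
Costs: 10% of $2,317,560 = $231,756
Award plus costs: $2,317,560 + $231,756 = $2,549,316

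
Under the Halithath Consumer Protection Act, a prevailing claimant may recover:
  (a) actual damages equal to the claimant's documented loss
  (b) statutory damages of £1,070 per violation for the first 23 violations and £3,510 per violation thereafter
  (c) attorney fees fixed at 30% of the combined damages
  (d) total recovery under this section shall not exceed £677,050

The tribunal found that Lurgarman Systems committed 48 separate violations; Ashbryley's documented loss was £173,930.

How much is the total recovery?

£372,177

First 23 violations: 23 × £1,070 = £24,610
Remaining violations: (48 − 23) × £3,510 = £87,750
Statutory damages: £24,610 + £87,750 = £112,360
Combined damages: £173,930 + £112,360 = £286,290
Attorney fees: 30% of £286,290 = £85,887
Total before cap: £286,290 + £85,887 = £372,177
Cap at £677,050: £372,177 is within the cap, no reduction.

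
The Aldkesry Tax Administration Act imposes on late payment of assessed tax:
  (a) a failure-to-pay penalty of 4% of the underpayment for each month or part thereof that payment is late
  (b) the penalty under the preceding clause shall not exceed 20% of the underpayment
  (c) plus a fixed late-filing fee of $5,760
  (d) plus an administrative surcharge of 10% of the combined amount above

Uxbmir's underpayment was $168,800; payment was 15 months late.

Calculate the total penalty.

Accrued rate: 4% × 15 = 60%, capped at 20% → 20%
Failure-to-pay penalty: 20% of $168,800 = $33,760
Penalty before surcharge: $33,760 + $5,760 = $39,520
Administrative surcharge: 10% of $39,520 = $3,952
Total penalty: $39,520 + $3,952 = $43,472

$43,472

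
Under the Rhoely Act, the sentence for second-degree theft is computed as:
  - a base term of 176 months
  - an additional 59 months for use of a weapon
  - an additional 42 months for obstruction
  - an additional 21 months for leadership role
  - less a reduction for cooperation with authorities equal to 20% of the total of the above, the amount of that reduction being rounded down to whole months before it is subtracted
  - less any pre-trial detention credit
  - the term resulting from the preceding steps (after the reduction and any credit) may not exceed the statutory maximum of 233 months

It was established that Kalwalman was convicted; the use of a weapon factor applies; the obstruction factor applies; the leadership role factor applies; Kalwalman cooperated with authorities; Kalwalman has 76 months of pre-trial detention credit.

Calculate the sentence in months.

Use of a weapon enhancement: +59 months
Obstruction enhancement: +42 months
Leadership role enhancement: +21 months
Adjusted term: 176 months + 59 months + 42 months + 21 months = 298 months
Cooperation with authorities reduction: 20% of 298 months = 59 months (rounded down)
After reduction: 298 − 59 = 239 months
Less pre-trial detention credit: 239 months − 76 months = 163 months
Cap at 233 months: 163 months is within the cap, no reduction.

163 months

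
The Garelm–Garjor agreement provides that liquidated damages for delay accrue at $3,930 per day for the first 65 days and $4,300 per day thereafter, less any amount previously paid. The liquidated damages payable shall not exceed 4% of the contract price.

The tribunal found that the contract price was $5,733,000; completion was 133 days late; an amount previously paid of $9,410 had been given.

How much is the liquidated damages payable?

First 65 days: 65 × $3,930 = $255,450
Remaining days: (133 − 65) × $4,300 = $292,400
Accrued per-day damages: $255,450 + $292,400 = $547,850
Less amount previously paid: $547,850 − $9,410 = $538,440
Cap: 4% of $5,733,000 = $229,320
Cap at $229,320: $538,440 exceeds the cap → $229,320

$229,320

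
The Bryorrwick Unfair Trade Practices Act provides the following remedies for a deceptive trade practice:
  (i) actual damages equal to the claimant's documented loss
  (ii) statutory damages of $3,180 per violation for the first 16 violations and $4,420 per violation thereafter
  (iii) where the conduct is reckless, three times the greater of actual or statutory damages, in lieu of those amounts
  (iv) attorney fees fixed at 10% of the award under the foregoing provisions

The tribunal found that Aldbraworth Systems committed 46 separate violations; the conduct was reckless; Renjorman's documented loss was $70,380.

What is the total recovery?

First 16 violations: 16 × $3,180 = $50,880
Remaining violations: (46 − 16) × $4,420 = $132,600
Statutory damages: $50,880 + $132,600 = $183,480
Greater of actual damages ($70,380) or statutory damages ($183,480): $183,480
Trebled: 3 × $183,480 = $550,440
Attorney fees: 10% of $550,440 = $55,044
Total recovery: $550,440 + $55,044 = $605,484

$605,484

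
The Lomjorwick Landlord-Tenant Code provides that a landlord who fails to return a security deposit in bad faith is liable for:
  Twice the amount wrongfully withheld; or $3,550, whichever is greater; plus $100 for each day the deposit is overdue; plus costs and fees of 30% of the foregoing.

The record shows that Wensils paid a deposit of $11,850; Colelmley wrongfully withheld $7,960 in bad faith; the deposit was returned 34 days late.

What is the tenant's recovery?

$25,116

Doubled: 2 × $7,960 = $15,920
Minimum $3,550: $15,920 meets the minimum, no increase.
Late-return penalty: 34 × $100 = $3,400
Damages plus late penalty: $15,920 + $3,400 = $19,320
Costs and fees: 30% of $19,320 = $5,796
Total recovery: $19,320 + $5,796 = $25,116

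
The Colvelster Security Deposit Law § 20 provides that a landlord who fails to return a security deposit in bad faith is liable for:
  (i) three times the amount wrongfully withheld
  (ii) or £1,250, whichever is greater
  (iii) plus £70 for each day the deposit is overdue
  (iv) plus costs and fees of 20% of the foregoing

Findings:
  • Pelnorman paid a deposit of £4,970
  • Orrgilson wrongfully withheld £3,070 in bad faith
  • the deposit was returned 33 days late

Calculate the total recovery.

Trebled: 3 × £3,070 = £9,210
Minimum £1,250: £9,210 meets the minimum, no increase.
Late-return penalty: 33 × £70 = £2,310
Damages plus late penalty: £9,210 + £2,310 = £11,520
Costs and fees: 20% of £11,520 = £2,304
Total recovery: £11,520 + £2,304 = £13,824

£13,824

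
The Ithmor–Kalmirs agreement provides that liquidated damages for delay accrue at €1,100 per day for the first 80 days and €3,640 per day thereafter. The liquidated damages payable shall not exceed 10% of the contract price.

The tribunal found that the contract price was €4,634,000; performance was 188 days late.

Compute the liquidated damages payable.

€463,400

First 80 days: 80 × €1,100 = €88,000
Remaining days: (188 − 80) × €3,640 = €393,120
Accrued per-day damages: €88,000 + €393,120 = €481,120
Cap: 10% of €4,634,000 = €463,400
Cap at €463,400: €481,120 exceeds the cap → €463,400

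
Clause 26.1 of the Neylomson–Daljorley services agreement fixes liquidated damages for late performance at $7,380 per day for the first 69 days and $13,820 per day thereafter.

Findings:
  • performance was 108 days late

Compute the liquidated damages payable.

First 69 days: 69 × $7,380 = $509,220
Remaining days: (108 − 69) × $13,820 = $538,980
Accrued per-day damages: $509,220 + $538,980 = $1,048,200

Liquidated damages: $1,048,200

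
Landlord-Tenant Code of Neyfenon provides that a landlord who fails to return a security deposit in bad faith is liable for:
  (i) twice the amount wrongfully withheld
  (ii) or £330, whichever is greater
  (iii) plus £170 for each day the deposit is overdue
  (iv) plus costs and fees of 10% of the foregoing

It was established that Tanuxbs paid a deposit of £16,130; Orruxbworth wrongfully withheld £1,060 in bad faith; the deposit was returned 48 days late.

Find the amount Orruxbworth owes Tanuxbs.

Recovery: £11,308

Doubled: 2 × £1,060 = £2,120
Minimum £330: £2,120 meets the minimum, no increase.
Late-return penalty: 48 × £170 = £8,160
Damages plus late penalty: £2,120 + £8,160 = £10,280
Costs and fees: 10% of £10,280 = £1,028
Total recovery: £10,280 + £1,028 = £11,308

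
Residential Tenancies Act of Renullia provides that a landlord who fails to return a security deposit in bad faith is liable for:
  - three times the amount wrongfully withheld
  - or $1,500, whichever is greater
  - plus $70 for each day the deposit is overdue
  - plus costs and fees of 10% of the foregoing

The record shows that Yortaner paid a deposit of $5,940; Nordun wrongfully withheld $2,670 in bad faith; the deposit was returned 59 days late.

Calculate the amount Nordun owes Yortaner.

Trebled: 3 × $2,670 = $8,010
Minimum $1,500: $8,010 meets the minimum, no increase.
Late-return penalty: 59 × $70 = $4,130
Damages plus late penalty: $8,010 + $4,130 = $12,140
Costs and fees: 10% of $12,140 = $1,214
Total recovery: $12,140 + $1,214 = $13,354

$13,354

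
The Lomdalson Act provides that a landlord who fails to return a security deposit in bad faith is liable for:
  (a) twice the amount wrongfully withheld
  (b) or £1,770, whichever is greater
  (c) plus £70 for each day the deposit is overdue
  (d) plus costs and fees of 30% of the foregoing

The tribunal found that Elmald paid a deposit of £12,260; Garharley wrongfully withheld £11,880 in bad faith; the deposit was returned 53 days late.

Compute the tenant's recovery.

Recovery: £35,711

Doubled: 2 × £11,880 = £23,760
Minimum £1,770: £23,760 meets the minimum, no increase.
Late-return penalty: 53 × £70 = £3,710
Damages plus late penalty: £23,760 + £3,710 = £27,470
Costs and fees: 30% of £27,470 = £8,241
Total recovery: £27,470 + £8,241 = £35,711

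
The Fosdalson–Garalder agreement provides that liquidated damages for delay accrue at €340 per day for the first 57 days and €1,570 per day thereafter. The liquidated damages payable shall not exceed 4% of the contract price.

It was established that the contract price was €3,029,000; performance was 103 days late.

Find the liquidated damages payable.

First 57 days: 57 × €340 = €19,380
Remaining days: (103 − 57) × €1,570 = €72,220
Accrued per-day damages: €19,380 + €72,220 = €91,600
Cap: 4% of €3,029,000 = €121,160
Cap at €121,160: €91,600 is within the cap, no reduction.

Liquidated damages: €91,600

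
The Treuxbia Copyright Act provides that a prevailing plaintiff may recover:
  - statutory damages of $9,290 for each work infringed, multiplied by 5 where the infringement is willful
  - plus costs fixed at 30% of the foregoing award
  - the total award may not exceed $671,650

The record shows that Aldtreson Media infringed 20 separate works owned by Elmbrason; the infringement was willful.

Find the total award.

$671,650

Statutory damages: 20 × $9,290 = $185,800
Multiplied by 5: 5 × $185,800 = $929,000
Costs: 30% of $929,000 = $278,700
Award plus costs: $929,000 + $278,700 = $1,207,700
Cap at $671,650: $1,207,700 exceeds the cap → $671,650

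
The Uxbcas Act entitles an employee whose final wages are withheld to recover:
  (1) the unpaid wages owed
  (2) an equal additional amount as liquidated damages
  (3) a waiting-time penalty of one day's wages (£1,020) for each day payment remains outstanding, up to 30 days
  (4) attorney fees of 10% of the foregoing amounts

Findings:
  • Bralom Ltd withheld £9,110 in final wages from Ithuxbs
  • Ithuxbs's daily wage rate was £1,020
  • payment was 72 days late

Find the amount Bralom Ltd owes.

Liquidated damages (equal amount): £9,110
Penalty days: min(72, 30) = 30
Waiting-time penalty: 30 × £1,020 = £30,600
Subtotal: £9,110 + £9,110 + £30,600 = £48,820
Attorney fees: 10% of £48,820 = £4,882
Total award: £48,820 + £4,882 = £53,702

Total award: £53,702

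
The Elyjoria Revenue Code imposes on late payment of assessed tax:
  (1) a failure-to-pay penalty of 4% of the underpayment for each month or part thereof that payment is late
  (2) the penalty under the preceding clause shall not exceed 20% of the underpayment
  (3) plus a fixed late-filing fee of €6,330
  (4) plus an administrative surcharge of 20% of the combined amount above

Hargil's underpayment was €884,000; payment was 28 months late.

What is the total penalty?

Accrued rate: 4% × 28 = 112%, capped at 20% → 20%
Failure-to-pay penalty: 20% of €884,000 = €176,800
Penalty before surcharge: €176,800 + €6,330 = €183,130
Administrative surcharge: 20% of €183,130 = €36,626
Total penalty: €183,130 + €36,626 = €219,756

Penalty: €219,756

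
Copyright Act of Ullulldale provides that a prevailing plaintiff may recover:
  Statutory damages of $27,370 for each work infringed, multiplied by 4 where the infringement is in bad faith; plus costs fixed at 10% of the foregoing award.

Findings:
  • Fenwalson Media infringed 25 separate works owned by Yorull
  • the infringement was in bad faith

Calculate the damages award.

$3,010,700

Statutory damages: 25 × $27,370 = $684,250
Multiplied by 4: 4 × $684,250 = $2,737,000
Costs: 10% of $2,737,000 = $273,700
Award plus costs: $2,737,000 + $273,700 = $3,010,700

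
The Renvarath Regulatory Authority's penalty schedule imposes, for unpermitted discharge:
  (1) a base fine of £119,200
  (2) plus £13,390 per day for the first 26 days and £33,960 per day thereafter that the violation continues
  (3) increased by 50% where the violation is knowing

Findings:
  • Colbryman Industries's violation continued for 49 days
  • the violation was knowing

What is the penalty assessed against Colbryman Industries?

£1,872,630

First 26 days: 26 × £13,390 = £348,140
Remaining days: (49 − 26) × £33,960 = £781,080
Per-day component: £348,140 + £781,080 = £1,129,220
Base plus per-day: £119,200 + £1,129,220 = £1,248,420
Enhancement: 50% of £1,248,420 = £624,210
Enhanced fine: £1,248,420 + £624,210 = £1,872,630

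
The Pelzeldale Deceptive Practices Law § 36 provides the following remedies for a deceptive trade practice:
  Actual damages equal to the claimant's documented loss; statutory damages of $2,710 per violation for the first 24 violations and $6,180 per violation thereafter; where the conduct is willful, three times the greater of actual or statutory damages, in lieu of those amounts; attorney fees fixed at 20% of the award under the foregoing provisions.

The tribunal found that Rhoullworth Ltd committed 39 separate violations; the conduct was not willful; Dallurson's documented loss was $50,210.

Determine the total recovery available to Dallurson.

$249,540

First 24 violations: 24 × $2,710 = $65,040
Remaining violations: (39 − 24) × $6,180 = $92,700
Statutory damages: $65,040 + $92,700 = $157,740
Conduct not willful: the in-lieu enhancement does not apply.
Actual plus statutory damages: $50,210 + $157,740 = $207,950
Attorney fees: 20% of $207,950 = $41,590
Total recovery: $207,950 + $41,590 = $249,540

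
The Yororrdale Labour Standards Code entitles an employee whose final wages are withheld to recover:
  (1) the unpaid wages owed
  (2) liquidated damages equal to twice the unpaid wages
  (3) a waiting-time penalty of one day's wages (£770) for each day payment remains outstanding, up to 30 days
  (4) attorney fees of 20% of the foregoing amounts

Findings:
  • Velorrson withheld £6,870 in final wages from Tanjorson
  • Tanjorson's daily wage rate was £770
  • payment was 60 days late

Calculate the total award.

Doubled: 2 × £6,870 = £13,740
Penalty days: min(60, 30) = 30
Waiting-time penalty: 30 × £770 = £23,100
Subtotal: £6,870 + £13,740 + £23,100 = £43,710
Attorney fees: 20% of £43,710 = £8,742
Total award: £43,710 + £8,742 = £52,452

£52,452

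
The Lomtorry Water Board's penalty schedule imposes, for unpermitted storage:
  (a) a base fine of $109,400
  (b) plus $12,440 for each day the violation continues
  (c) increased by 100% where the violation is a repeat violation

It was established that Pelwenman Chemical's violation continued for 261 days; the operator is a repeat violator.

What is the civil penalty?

Per-day component: 261 × $12,440 = $3,246,840
Base plus per-day: $109,400 + $3,246,840 = $3,356,240
Enhancement: 100% of $3,356,240 = $3,356,240
Enhanced fine: $3,356,240 + $3,356,240 = $6,712,480

$6,712,480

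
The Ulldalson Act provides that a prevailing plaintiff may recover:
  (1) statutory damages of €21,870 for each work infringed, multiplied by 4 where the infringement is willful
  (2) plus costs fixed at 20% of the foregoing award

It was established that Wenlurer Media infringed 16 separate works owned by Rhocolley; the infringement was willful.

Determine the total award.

€1,679,616

Statutory damages: 16 × €21,870 = €349,920
Multiplied by 4: 4 × €349,920 = €1,399,680
Costs: 20% of €1,399,680 = €279,936
Award plus costs: €1,399,680 + €279,936 = €1,679,616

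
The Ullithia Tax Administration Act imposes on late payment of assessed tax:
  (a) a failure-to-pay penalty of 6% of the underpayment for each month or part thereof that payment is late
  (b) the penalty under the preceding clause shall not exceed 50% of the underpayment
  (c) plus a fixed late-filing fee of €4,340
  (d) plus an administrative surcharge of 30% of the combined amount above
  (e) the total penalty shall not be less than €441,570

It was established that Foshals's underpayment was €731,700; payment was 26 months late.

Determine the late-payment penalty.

€481,247

Accrued rate: 6% × 26 = 156%, capped at 50% → 50%
Failure-to-pay penalty: 50% of €731,700 = €365,850
Penalty before surcharge: €365,850 + €4,340 = €370,190
Administrative surcharge: 30% of €370,190 = €111,057
Total penalty: €370,190 + €111,057 = €481,247
Minimum €441,570: €481,247 meets the minimum, no increase.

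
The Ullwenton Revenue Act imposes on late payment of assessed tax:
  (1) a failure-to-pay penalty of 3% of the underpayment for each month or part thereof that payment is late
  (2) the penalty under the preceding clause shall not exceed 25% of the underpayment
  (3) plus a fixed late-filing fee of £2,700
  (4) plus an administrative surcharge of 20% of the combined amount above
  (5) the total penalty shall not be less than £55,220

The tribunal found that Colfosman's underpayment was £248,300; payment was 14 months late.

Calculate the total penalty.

Penalty: £77,730

Accrued rate: 3% × 14 = 42%, capped at 25% → 25%
Failure-to-pay penalty: 25% of £248,300 = £62,075
Penalty before surcharge: £62,075 + £2,700 = £64,775
Administrative surcharge: 20% of £64,775 = £12,955
Total penalty: £64,775 + £12,955 = £77,730
Minimum £55,220: £77,730 meets the minimum, no increase.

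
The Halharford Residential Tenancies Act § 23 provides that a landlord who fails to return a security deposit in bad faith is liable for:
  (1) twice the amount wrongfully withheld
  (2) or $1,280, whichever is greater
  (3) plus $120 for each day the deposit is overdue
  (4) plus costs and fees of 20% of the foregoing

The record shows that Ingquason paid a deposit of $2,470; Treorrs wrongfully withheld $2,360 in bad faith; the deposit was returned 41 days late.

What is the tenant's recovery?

Recovery: $11,568

Doubled: 2 × $2,360 = $4,720
Minimum $1,280: $4,720 meets the minimum, no increase.
Late-return penalty: 41 × $120 = $4,920
Damages plus late penalty: $4,720 + $4,920 = $9,640
Costs and fees: 20% of $9,640 = $1,928
Total recovery: $9,640 + $1,928 = $11,568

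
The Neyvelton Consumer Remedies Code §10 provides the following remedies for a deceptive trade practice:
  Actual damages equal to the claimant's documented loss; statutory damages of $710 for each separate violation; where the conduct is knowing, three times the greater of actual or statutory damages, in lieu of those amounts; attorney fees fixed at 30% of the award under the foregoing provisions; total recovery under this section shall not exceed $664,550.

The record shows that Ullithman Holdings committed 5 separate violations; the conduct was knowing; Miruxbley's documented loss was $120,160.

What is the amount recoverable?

Statutory damages: 5 × $710 = $3,550
Greater of actual damages ($120,160) or statutory damages ($3,550): $120,160
Trebled: 3 × $120,160 = $360,480
Attorney fees: 30% of $360,480 = $108,144
Total before cap: $360,480 + $108,144 = $468,624
Cap at $664,550: $468,624 is within the cap, no reduction.

$468,624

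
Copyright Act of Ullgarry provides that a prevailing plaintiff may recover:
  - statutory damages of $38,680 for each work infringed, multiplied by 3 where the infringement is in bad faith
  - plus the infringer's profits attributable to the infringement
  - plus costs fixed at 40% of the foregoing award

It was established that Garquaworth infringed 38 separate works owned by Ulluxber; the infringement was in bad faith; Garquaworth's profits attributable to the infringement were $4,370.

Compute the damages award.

Statutory damages: 38 × $38,680 = $1,469,840
Trebled: 3 × $1,469,840 = $4,409,520
Combined award: $4,409,520 + $4,370 = $4,413,890
Costs: 40% of $4,413,890 = $1,765,556
Award plus costs: $4,413,890 + $1,765,556 = $6,179,446

$6,179,446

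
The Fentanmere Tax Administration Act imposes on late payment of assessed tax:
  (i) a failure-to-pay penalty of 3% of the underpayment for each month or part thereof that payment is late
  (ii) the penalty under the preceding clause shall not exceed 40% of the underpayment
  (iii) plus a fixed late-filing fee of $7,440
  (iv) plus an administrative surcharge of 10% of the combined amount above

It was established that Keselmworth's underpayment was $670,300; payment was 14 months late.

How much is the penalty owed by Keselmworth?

$303,116

Accrued rate: 3% × 14 = 42%, capped at 40% → 40%
Failure-to-pay penalty: 40% of $670,300 = $268,120
Penalty before surcharge: $268,120 + $7,440 = $275,560
Administrative surcharge: 10% of $275,560 = $27,556
Total penalty: $275,560 + $27,556 = $303,116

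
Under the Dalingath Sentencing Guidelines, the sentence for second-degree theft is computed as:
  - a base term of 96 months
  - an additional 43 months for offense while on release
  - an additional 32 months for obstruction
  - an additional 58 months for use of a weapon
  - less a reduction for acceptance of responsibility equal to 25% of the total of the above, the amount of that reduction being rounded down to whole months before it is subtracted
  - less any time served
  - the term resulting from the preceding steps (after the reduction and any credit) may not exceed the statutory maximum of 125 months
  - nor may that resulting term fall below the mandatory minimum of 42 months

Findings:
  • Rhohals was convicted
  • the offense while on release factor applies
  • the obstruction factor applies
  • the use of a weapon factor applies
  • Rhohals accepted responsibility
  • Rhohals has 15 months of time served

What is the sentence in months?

Offense while on release enhancement: +43 months
Obstruction enhancement: +32 months
Use of a weapon enhancement: +58 months
Adjusted term: 96 months + 43 months + 32 months + 58 months = 229 months
Acceptance of responsibility reduction: 25% of 229 months = 57 months (rounded down)
After reduction: 229 − 57 = 172 months
Less time served: 172 months − 15 months = 157 months
Cap at 125 months: 157 months exceeds the cap → 125 months
Minimum 42 months: 125 months meets the minimum, no increase.

125 months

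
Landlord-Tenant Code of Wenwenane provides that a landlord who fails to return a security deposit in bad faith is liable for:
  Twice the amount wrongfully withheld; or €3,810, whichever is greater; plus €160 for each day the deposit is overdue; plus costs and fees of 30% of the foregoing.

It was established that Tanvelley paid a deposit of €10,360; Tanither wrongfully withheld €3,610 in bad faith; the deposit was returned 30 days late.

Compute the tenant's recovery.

Doubled: 2 × €3,610 = €7,220
Minimum €3,810: €7,220 meets the minimum, no increase.
Late-return penalty: 30 × €160 = €4,800
Damages plus late penalty: €7,220 + €4,800 = €12,020
Costs and fees: 30% of €12,020 = €3,606
Total recovery: €12,020 + €3,606 = €15,626

€15,626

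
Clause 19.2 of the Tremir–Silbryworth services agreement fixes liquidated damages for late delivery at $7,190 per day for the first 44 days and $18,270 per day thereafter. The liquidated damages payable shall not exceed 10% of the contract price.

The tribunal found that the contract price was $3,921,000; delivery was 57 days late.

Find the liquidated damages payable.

Liquidated damages: $392,100

First 44 days: 44 × $7,190 = $316,360
Remaining days: (57 − 44) × $18,270 = $237,510
Accrued per-day damages: $316,360 + $237,510 = $553,870
Cap: 10% of $3,921,000 = $392,100
Cap at $392,100: $553,870 exceeds the cap → $392,100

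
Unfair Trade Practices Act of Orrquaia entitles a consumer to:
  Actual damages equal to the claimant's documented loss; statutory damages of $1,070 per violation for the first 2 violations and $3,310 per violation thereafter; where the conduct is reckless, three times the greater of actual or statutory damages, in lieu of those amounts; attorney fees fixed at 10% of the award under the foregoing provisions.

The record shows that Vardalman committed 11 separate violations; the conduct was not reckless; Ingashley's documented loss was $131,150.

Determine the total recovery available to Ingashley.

$179,388

First 2 violations: 2 × $1,070 = $2,140
Remaining violations: (11 − 2) × $3,310 = $29,790
Statutory damages: $2,140 + $29,790 = $31,930
Conduct not reckless: the in-lieu enhancement does not apply.
Actual plus statutory damages: $131,150 + $31,930 = $163,080
Attorney fees: 10% of $163,080 = $16,308
Total recovery: $163,080 + $16,308 = $179,388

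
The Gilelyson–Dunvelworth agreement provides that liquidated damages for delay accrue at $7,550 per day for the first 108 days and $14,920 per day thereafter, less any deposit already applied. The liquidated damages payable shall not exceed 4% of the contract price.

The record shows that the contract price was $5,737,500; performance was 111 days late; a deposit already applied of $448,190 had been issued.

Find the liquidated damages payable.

First 108 days: 108 × $7,550 = $815,400
Remaining days: (111 − 108) × $14,920 = $44,760
Accrued per-day damages: $815,400 + $44,760 = $860,160
Less deposit already applied: $860,160 − $448,190 = $411,970
Cap: 4% of $5,737,500 = $229,500
Cap at $229,500: $411,970 exceeds the cap → $229,500

$229,500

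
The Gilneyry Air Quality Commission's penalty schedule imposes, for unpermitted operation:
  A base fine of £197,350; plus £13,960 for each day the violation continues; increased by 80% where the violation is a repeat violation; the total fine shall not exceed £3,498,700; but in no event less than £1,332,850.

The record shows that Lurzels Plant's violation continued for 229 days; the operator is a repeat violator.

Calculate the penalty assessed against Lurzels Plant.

£3,498,700

Per-day component: 229 × £13,960 = £3,196,840
Base plus per-day: £197,350 + £3,196,840 = £3,394,190
Enhancement: 80% of £3,394,190 = £2,715,352
Enhanced fine: £3,394,190 + £2,715,352 = £6,109,542
Cap at £3,498,700: £6,109,542 exceeds the cap → £3,498,700
Minimum £1,332,850: £3,498,700 meets the minimum, no increase.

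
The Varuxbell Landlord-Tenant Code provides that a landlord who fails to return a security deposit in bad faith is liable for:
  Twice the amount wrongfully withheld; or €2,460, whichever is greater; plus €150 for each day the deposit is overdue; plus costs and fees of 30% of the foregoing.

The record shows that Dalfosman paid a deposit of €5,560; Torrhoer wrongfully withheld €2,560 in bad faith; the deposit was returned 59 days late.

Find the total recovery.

Doubled: 2 × €2,560 = €5,120
Minimum €2,460: €5,120 meets the minimum, no increase.
Late-return penalty: 59 × €150 = €8,850
Damages plus late penalty: €5,120 + €8,850 = €13,970
Costs and fees: 30% of €13,970 = €4,191
Total recovery: €13,970 + €4,191 = €18,161

€18,161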